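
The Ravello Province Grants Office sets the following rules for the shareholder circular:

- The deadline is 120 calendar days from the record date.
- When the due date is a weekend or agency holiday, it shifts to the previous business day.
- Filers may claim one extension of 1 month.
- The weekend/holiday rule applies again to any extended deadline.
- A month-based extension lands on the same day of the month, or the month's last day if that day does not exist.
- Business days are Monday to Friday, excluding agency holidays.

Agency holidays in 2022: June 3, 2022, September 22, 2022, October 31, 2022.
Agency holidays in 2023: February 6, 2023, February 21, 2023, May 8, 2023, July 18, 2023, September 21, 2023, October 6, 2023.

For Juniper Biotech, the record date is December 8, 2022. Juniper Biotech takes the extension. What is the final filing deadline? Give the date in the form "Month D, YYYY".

May 5, 2023

120 calendar days after December 8, 2022 is April 7, 2023.
April 7, 2023 falls on a Friday, which is a business day, so no adjustment is needed.
Add 1 month to April 7, 2023: May 7, 2023.
May 7, 2023 is a Sunday, so it moves to the preceding business day, May 5, 2023 (Friday).
So the filing is due May 5, 2023.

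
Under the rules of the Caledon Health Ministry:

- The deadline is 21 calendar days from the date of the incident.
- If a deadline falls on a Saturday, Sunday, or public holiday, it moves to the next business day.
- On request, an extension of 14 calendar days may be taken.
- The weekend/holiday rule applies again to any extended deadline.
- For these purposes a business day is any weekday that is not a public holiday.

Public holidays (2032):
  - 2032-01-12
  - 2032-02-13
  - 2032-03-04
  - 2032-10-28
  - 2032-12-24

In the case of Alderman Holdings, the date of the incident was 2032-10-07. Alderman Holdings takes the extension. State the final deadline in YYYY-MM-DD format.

2032-11-12

21 calendar days after 2032-10-07 is 2032-10-28.
2032-10-28 falls on a listed holiday. Rolling to the next business day gives 2032-10-29, a Friday.
With the 14-day extension, 2032-10-29 becomes 2032-11-12.
2032-11-12 is a Friday and not a listed holiday, so it stands.
So the filing is due 2032-11-12.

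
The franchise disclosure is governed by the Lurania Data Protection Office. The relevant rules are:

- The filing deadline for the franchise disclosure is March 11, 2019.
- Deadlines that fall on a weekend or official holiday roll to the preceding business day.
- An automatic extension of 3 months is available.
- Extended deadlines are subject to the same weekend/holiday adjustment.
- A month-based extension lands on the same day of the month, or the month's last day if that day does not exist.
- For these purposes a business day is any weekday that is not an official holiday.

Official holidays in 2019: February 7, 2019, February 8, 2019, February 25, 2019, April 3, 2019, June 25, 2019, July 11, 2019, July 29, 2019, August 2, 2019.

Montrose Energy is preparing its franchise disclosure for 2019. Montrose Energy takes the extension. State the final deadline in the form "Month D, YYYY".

Start from the fixed due date, March 11, 2019.
March 11, 2019 is a Monday and not a listed holiday, so it stands.
Add 3 months to March 11, 2019: June 11, 2019.
June 11, 2019 is a Tuesday and not a listed holiday, so it stands.
Deadline: June 11, 2019.

June 11, 2019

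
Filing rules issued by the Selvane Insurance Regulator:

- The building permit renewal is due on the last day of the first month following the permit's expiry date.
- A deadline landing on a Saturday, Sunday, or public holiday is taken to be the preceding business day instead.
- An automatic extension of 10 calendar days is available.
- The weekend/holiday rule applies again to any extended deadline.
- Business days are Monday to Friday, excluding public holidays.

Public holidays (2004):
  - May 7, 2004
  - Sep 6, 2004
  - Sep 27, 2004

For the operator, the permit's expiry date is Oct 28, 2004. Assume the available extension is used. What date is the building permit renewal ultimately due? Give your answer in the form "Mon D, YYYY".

1 month after Oct 28, 2004 falls in November 2004; the last day of that month is Nov 30, 2004.
Since Nov 30, 2004 is a Tuesday and not a holiday, the date is unchanged.
With the 10-day extension, Nov 30, 2004 becomes Dec 10, 2004.
Dec 10, 2004 falls on a Friday, which is a business day, so no adjustment is needed.
So the filing is due Dec 10, 2004.

Dec 10, 2004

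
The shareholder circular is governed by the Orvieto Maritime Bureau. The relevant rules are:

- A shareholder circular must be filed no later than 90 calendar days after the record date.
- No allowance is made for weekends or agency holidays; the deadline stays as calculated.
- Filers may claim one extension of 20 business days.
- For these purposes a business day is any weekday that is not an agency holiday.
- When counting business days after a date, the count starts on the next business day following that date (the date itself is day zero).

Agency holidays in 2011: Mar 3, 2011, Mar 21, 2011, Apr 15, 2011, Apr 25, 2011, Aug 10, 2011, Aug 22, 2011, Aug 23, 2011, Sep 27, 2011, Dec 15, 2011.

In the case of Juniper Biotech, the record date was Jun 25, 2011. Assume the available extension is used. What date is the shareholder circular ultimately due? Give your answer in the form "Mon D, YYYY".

Adding 90 calendar days to Jun 25, 2011 gives Sep 23, 2011.
Sep 23, 2011 is a Friday; no weekend or holiday adjustment applies.
Counting 20 further business days from Sep 23, 2011 reaches Oct 24, 2011.
Oct 24, 2011 is a Monday; no weekend or holiday adjustment applies.
So the filing is due Oct 24, 2011.

Oct 24, 2011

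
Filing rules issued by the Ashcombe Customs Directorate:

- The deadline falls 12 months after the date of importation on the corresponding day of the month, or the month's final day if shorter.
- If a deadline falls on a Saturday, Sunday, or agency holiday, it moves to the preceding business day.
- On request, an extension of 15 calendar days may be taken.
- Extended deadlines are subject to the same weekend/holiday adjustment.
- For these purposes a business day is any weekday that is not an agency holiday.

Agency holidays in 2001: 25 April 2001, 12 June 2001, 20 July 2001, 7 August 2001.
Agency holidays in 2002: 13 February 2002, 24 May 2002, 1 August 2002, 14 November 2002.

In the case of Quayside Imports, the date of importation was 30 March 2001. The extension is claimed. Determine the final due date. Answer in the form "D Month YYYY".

12 months after 30 March 2001, on the same day of the month, is 30 March 2002.
Because 30 March 2002 is a Saturday, the deadline becomes 29 March 2002 (Friday).
Add the 15 calendar-day extension to 29 March 2002: 13 April 2002.
13 April 2002 is a Saturday; the preceding business day is 12 April 2002 (Friday).
The final due date is 12 April 2002.

12 April 2002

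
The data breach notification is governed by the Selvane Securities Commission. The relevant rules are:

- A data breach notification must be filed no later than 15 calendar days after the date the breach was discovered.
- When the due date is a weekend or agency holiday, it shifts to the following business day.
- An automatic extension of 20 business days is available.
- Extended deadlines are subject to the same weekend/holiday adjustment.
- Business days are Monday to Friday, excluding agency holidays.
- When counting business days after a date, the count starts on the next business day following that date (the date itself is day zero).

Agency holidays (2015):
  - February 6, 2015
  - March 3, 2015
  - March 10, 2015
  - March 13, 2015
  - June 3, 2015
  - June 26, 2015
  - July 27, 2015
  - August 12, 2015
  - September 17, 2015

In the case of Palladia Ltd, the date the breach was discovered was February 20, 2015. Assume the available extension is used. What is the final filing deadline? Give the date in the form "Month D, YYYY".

April 8, 2015

From February 20, 2015, 15 calendar days later is March 7, 2015.
March 7, 2015 falls on a Saturday. Rolling to the next business day gives March 9, 2015, a Monday.
The 20-business-day extension runs from March 9, 2015 to April 8, 2015.
April 8, 2015 (Wednesday) is already a business day.
The final due date is April 8, 2015.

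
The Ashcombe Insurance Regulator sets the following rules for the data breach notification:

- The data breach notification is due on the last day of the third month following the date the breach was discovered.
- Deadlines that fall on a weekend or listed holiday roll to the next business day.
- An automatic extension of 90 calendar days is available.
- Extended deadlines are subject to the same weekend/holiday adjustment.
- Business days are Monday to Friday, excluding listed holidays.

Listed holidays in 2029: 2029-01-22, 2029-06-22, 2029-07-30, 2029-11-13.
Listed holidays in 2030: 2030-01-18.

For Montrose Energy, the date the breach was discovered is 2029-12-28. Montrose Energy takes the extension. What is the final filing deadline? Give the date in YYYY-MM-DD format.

2030-07-01

3 months after 2029-12-28 is March 2030; that month ends on 2030-03-31.
Because 2030-03-31 is a Sunday, the deadline becomes 2030-04-01 (Monday).
With the 90-day extension, 2030-04-01 becomes 2030-06-30.
2030-06-30 falls on a Sunday. Rolling to the next business day gives 2030-07-01, a Monday.
The final due date is 2030-07-01.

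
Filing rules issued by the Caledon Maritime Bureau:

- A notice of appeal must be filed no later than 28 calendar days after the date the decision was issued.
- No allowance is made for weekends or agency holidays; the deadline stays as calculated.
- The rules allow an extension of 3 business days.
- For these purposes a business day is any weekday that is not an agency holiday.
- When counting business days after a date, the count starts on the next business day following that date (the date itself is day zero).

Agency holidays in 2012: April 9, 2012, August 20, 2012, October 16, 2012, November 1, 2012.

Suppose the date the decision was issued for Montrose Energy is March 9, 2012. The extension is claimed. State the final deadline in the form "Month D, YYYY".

April 12, 2012

Adding 28 calendar days to March 9, 2012 gives April 6, 2012.
April 6, 2012 is a Friday; no weekend or holiday adjustment applies.
Counting 3 further business days from April 6, 2012 reaches April 12, 2012.
April 12, 2012 falls on a Thursday. The rules make no weekend/holiday allowance, so it remains April 12, 2012.
So the filing is due April 12, 2012.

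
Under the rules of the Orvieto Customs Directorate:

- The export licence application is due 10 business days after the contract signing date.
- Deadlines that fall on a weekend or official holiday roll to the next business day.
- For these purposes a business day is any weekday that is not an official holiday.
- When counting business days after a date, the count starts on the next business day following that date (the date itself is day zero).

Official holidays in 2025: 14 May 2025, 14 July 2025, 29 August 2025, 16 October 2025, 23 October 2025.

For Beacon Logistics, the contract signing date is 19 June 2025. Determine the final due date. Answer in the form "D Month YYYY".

Counting 10 business days after 19 June 2025 (skipping weekends and listed holidays) reaches 3 July 2025.
3 July 2025 falls on a Thursday, which is a business day, so no adjustment is needed.
Deadline: 3 July 2025.

3 July 2025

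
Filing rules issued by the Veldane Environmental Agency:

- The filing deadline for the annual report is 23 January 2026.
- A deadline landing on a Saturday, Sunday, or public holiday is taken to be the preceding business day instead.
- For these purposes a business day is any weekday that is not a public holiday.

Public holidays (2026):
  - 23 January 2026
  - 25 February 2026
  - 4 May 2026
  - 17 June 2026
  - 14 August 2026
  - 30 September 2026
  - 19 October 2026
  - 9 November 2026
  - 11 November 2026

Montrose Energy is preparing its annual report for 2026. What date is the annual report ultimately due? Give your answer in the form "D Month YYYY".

22 January 2026

Start from the fixed due date, 23 January 2026.
23 January 2026 is a listed holiday, so it moves to the preceding business day, 22 January 2026 (Thursday).
Final deadline: 22 January 2026.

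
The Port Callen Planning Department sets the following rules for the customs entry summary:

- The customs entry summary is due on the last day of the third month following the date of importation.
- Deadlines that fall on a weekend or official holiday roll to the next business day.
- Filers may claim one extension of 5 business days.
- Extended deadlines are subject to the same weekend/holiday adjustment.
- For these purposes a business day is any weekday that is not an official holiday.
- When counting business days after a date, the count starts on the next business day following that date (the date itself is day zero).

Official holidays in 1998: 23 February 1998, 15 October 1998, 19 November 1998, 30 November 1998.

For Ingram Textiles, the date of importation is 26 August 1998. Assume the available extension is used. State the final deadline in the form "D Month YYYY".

8 December 1998

3 months after 26 August 1998 falls in November 1998; the last day of that month is 30 November 1998.
30 November 1998 falls on a listed holiday. Rolling to the next business day gives 1 December 1998, a Tuesday.
Applying the 5-business-day extension: 5 business days after 1 December 1998 is 8 December 1998.
Since 8 December 1998 is a Tuesday and not a holiday, the date is unchanged.
The final due date is 8 December 1998.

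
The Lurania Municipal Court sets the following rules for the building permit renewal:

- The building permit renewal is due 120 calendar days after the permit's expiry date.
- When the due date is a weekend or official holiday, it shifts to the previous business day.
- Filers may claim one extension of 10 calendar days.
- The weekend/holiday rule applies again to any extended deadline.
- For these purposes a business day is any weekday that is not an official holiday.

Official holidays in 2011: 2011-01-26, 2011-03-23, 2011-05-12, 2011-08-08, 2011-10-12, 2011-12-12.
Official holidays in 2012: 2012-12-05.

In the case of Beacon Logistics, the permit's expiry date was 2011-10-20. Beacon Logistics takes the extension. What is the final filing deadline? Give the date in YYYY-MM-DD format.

2012-02-27

120 calendar days after 2011-10-20 is 2012-02-17.
2012-02-17 falls on a Friday, which is a business day, so no adjustment is needed.
Add the 10 calendar-day extension to 2012-02-17: 2012-02-27.
Since 2012-02-27 is a Monday and not a holiday, the date is unchanged.
The final due date is 2012-02-27.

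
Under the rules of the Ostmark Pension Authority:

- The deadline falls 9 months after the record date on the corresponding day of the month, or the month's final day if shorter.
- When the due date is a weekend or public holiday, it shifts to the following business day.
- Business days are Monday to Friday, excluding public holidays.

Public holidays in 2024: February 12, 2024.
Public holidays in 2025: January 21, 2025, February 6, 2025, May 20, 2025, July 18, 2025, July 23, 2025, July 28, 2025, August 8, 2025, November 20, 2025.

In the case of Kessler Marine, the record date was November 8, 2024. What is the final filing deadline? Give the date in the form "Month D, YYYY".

August 11, 2025

9 months after November 8, 2024, on the same day of the month, is August 8, 2025.
August 8, 2025 falls on a listed holiday. Rolling to the next business day gives August 11, 2025, a Monday.
Final deadline: August 11, 2025.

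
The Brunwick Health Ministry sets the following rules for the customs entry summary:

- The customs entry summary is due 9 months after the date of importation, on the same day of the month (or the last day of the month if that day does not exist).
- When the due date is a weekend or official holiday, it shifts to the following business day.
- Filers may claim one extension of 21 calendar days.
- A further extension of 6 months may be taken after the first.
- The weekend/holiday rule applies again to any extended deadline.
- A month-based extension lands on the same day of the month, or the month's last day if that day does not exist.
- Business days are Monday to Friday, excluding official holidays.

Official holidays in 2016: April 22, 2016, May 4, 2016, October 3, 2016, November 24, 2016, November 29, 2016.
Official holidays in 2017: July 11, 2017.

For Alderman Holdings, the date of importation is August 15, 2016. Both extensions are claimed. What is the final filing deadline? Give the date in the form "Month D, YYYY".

December 5, 2017

9 months after August 15, 2016, on the same day of the month, is May 15, 2017.
May 15, 2017 is a Monday and not a listed holiday, so it stands.
The 21-calendar-day extension moves the deadline from May 15, 2017 to June 5, 2017.
June 5, 2017 falls on a Monday, which is a business day, so no adjustment is needed.
Applying the 6 months extension: 6 months after June 5, 2017 is December 5, 2017.
December 5, 2017 is a Tuesday and not a listed holiday, so it stands.
So the filing is due December 5, 2017.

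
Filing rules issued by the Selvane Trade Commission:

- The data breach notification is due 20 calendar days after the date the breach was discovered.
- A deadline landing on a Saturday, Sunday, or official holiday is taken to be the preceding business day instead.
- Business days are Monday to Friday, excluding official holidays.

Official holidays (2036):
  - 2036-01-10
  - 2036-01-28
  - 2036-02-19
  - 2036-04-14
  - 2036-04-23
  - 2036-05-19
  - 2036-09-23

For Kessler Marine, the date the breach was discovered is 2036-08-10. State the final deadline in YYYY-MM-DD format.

20 calendar days after 2036-08-10 is 2036-08-30.
Because 2036-08-30 is a Saturday, the deadline becomes 2036-08-29 (Friday).
The final due date is 2036-08-29.

2036-08-29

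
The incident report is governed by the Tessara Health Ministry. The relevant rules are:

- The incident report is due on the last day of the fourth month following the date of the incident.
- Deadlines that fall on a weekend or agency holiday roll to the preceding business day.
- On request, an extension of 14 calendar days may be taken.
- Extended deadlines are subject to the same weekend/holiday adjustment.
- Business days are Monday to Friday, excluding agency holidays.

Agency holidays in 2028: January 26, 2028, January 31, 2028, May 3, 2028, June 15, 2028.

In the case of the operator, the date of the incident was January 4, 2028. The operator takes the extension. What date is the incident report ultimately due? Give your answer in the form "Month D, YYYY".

The fourth month after January 4, 2028 is May 2028, whose last day is May 31, 2028.
May 31, 2028 is a Wednesday and not a listed holiday, so it stands.
With the 14-day extension, May 31, 2028 becomes June 14, 2028.
June 14, 2028 (Wednesday) is already a business day.
Deadline: June 14, 2028.

June 14, 2028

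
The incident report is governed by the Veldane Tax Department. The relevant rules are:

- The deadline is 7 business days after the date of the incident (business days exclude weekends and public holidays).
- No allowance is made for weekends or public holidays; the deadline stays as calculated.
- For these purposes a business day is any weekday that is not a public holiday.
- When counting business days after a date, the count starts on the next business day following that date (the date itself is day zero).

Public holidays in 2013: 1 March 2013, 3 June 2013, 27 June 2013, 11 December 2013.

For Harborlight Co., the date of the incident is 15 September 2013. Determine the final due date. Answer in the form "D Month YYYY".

24 September 2013

Starting the day after 15 September 2013 and counting 7 business days lands on 24 September 2013.
24 September 2013 is a Tuesday; no weekend or holiday adjustment applies.
Final deadline: 24 September 2013.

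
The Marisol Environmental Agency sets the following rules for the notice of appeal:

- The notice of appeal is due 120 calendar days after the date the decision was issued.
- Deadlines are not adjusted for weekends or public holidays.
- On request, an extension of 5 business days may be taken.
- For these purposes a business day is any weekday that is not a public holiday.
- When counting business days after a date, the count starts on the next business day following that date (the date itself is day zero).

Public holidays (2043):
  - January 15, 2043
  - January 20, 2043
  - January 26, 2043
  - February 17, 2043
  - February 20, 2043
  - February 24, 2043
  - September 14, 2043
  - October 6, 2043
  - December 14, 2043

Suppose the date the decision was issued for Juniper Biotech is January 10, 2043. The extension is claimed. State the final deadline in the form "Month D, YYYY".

May 15, 2043

Trigger date January 10, 2043 + 120 calendar days = May 10, 2043.
May 10, 2043 is a Sunday; no weekend or holiday adjustment applies.
The 5-business-day extension runs from May 10, 2043 to May 15, 2043.
No adjustment is made for weekends or holidays, so May 15, 2043 stands.
The final due date is May 15, 2043.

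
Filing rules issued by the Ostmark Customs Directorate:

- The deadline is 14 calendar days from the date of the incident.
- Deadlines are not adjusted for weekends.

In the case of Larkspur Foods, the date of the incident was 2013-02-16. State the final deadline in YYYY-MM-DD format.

14 calendar days after 2013-02-16 is 2013-03-02.
No adjustment is made for weekends or holidays, so 2013-03-02 stands.
Deadline: 2013-03-02.

2013-03-02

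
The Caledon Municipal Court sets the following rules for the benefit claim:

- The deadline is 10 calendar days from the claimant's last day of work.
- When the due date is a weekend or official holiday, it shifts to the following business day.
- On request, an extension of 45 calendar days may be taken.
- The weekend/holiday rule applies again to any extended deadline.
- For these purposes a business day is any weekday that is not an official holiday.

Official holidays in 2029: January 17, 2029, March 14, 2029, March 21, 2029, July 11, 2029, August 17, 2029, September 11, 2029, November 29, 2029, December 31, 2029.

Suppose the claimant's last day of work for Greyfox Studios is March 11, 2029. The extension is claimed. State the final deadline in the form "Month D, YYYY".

May 7, 2029

10 calendar days after March 11, 2029 is March 21, 2029.
March 21, 2029 is a listed holiday, so it moves to the next business day, March 22, 2029 (Thursday).
Applying the 45-calendar-day extension: March 22, 2029 + 45 days = May 6, 2029.
Because May 6, 2029 is a Sunday, the deadline becomes May 7, 2029 (Monday).
The final due date is May 7, 2029.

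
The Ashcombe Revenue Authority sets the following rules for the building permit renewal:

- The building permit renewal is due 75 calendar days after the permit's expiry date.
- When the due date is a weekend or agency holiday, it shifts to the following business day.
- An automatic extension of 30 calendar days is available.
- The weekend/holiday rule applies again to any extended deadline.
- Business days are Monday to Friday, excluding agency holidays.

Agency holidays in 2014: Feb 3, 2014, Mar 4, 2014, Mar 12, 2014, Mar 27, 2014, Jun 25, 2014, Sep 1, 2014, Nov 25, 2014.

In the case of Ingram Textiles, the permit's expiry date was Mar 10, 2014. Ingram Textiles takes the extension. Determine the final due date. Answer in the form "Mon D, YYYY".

Jun 26, 2014

Trigger date Mar 10, 2014 + 75 calendar days = May 24, 2014.
May 24, 2014 is a Saturday; the next business day is May 26, 2014 (Monday).
Applying the 30-calendar-day extension: May 26, 2014 + 30 days = Jun 25, 2014.
Because Jun 25, 2014 is a listed holiday, the deadline becomes Jun 26, 2014 (Thursday).
Final deadline: Jun 26, 2014.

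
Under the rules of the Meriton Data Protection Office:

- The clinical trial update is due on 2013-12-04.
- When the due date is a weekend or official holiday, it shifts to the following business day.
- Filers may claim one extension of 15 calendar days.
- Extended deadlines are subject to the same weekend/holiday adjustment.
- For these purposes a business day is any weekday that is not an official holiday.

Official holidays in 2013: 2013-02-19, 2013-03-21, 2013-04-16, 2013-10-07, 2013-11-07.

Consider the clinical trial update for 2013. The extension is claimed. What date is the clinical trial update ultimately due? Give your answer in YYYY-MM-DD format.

2013-12-19

Start from the fixed due date, 2013-12-04.
Since 2013-12-04 is a Wednesday and not a holiday, the date is unchanged.
Add the 15 calendar-day extension to 2013-12-04: 2013-12-19.
Since 2013-12-19 is a Thursday and not a holiday, the date is unchanged.
Deadline: 2013-12-19.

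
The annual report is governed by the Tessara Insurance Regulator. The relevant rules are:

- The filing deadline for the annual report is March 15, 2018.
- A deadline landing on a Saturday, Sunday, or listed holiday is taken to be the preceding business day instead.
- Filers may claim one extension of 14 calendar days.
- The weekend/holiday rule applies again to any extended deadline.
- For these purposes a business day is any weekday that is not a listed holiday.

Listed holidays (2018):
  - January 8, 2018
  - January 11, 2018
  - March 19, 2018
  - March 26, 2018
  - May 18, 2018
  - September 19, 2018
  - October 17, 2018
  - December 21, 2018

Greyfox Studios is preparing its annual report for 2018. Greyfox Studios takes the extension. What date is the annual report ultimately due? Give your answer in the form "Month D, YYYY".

March 29, 2018

The stated deadline is March 15, 2018.
March 15, 2018 is a Thursday and not a listed holiday, so it stands.
Applying the 14-calendar-day extension: March 15, 2018 + 14 days = March 29, 2018.
March 29, 2018 is a Thursday and not a listed holiday, so it stands.
So the filing is due March 29, 2018.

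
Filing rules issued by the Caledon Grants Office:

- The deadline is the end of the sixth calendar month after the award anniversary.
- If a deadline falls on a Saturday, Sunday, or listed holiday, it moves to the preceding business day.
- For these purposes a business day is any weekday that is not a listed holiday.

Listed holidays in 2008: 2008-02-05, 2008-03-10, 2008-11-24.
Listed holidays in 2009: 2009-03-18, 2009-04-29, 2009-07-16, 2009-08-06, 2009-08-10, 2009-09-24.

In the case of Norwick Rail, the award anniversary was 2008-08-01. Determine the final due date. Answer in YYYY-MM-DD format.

6 months after 2008-08-01 falls in February 2009; the last day of that month is 2009-02-28.
Because 2009-02-28 is a Saturday, the deadline becomes 2009-02-27 (Friday).
So the filing is due 2009-02-27.

2009-02-27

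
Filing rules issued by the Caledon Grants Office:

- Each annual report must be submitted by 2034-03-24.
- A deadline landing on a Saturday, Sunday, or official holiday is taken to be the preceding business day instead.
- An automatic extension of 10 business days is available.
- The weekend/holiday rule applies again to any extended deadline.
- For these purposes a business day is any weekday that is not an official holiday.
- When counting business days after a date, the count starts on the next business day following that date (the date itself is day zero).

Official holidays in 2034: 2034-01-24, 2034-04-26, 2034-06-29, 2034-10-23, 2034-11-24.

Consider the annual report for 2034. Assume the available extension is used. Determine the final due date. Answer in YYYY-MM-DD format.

The statutory due date is 2034-03-24.
2034-03-24 is a Friday and not a listed holiday, so it stands.
The 10-business-day extension runs from 2034-03-24 to 2034-04-07.
2034-04-07 falls on a Friday, which is a business day, so no adjustment is needed.
Deadline: 2034-04-07.

2034-04-07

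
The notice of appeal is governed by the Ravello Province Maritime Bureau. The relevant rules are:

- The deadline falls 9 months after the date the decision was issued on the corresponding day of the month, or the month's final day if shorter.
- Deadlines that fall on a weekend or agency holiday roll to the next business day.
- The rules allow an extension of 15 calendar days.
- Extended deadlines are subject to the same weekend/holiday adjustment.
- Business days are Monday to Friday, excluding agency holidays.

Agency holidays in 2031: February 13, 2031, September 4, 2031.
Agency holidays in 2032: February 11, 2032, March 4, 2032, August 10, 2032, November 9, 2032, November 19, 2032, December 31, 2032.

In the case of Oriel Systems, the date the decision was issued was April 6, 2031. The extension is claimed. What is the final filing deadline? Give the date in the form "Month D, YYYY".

9 months after April 6, 2031, on the same day of the month, is January 6, 2032.
January 6, 2032 falls on a Tuesday, which is a business day, so no adjustment is needed.
The 15-calendar-day extension moves the deadline from January 6, 2032 to January 21, 2032.
Since January 21, 2032 is a Wednesday and not a holiday, the date is unchanged.
The final due date is January 21, 2032.

January 21, 2032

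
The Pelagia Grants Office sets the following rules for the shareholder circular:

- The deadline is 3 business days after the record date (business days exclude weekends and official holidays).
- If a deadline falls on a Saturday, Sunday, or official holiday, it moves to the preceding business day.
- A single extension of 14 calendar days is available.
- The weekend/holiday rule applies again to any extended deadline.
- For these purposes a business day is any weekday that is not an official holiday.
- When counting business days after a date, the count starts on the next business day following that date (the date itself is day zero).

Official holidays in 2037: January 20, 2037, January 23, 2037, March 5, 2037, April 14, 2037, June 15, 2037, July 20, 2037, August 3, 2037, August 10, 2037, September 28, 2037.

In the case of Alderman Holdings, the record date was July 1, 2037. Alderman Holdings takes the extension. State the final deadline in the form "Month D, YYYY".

Starting the day after July 1, 2037 and counting 3 business days lands on July 6, 2037.
July 6, 2037 is a Monday and not a listed holiday, so it stands.
Add the 14 calendar-day extension to July 6, 2037: July 20, 2037.
July 20, 2037 is a listed holiday, so it moves to the preceding business day, July 17, 2037 (Friday).
Final deadline: July 17, 2037.

July 17, 2037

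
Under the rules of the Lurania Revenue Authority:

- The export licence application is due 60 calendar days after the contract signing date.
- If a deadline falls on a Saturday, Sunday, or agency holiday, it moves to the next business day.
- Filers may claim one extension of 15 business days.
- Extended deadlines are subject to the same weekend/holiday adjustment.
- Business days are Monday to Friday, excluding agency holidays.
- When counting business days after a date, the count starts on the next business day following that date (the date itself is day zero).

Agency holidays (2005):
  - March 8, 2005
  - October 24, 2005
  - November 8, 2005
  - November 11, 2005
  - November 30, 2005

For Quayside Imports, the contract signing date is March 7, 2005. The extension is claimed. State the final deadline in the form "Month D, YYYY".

From March 7, 2005, 60 calendar days later is May 6, 2005.
May 6, 2005 is a Friday and not a listed holiday, so it stands.
The 15-business-day extension runs from May 6, 2005 to May 27, 2005.
May 27, 2005 falls on a Friday, which is a business day, so no adjustment is needed.
The final due date is May 27, 2005.

May 27, 2005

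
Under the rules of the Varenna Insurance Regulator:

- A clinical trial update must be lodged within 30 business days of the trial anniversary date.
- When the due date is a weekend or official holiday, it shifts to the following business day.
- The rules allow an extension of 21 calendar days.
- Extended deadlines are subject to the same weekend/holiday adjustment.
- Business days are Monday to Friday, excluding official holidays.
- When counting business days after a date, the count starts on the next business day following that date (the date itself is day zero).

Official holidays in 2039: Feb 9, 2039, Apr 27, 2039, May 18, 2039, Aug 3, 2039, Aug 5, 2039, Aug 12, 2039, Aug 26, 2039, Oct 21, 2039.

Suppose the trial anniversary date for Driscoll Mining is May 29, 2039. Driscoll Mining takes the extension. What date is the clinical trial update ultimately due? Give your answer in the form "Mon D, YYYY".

Jul 29, 2039

Counting 30 business days after May 29, 2039 (skipping weekends and listed holidays) reaches Jul 8, 2039.
Jul 8, 2039 falls on a Friday, which is a business day, so no adjustment is needed.
Applying the 21-calendar-day extension: Jul 8, 2039 + 21 days = Jul 29, 2039.
Since Jul 29, 2039 is a Friday and not a holiday, the date is unchanged.
The final due date is Jul 29, 2039.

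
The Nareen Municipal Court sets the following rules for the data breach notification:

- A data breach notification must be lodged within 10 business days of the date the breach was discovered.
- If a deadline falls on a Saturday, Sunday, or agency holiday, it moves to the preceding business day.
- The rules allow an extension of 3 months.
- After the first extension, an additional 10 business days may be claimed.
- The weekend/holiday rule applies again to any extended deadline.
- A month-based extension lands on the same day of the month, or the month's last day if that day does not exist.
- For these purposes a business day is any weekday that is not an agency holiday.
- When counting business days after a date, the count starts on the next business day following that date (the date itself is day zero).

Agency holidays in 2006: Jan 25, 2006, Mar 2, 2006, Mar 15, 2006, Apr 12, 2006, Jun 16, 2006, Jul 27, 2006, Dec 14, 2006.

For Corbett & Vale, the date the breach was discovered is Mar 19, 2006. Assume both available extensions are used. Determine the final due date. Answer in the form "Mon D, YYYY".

Jul 14, 2006

Counting 10 business days after Mar 19, 2006 (skipping weekends and listed holidays) reaches Mar 31, 2006.
Since Mar 31, 2006 is a Friday and not a holiday, the date is unchanged.
Applying the 3 months extension: 3 months after Mar 31, 2006 is Jun 30, 2006 (day 31 does not exist in June, so the month's last day is used).
Jun 30, 2006 is a Friday and not a listed holiday, so it stands.
Counting 10 further business days from Jun 30, 2006 reaches Jul 14, 2006.
Jul 14, 2006 (Friday) is already a business day.
So the filing is due Jul 14, 2006.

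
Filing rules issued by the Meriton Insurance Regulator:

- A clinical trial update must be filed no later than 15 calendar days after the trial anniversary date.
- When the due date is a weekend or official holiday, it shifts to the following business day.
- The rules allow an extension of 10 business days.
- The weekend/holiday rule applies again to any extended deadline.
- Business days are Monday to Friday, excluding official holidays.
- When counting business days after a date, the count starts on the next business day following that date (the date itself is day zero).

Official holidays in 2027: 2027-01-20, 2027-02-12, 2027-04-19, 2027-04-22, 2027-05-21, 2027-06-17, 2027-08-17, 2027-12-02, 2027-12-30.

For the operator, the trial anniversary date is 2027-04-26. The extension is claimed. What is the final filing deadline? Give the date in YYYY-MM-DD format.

2027-05-26

Trigger date 2027-04-26 + 15 calendar days = 2027-05-11.
2027-05-11 falls on a Tuesday, which is a business day, so no adjustment is needed.
The 10-business-day extension runs from 2027-05-11 to 2027-05-26.
2027-05-26 (Wednesday) is already a business day.
Final deadline: 2027-05-26.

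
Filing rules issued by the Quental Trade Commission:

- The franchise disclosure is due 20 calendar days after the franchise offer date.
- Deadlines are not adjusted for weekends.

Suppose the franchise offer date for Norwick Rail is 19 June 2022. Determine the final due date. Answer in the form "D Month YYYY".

Trigger date 19 June 2022 + 20 calendar days = 9 July 2022.
9 July 2022 falls on a Saturday. The rules make no weekend/holiday allowance, so it remains 9 July 2022.
Final deadline: 9 July 2022.

9 July 2022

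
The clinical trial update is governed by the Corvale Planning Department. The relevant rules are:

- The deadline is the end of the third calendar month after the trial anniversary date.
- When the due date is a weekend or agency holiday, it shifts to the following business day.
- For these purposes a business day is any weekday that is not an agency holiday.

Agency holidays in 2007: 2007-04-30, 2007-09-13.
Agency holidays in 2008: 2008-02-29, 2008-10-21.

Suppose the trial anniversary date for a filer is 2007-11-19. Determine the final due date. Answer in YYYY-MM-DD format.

3 months after 2007-11-19 is February 2008; that month ends on 2008-02-29.
Because 2008-02-29 is a listed holiday, the deadline becomes 2008-03-03 (Monday).
Final deadline: 2008-03-03.

2008-03-03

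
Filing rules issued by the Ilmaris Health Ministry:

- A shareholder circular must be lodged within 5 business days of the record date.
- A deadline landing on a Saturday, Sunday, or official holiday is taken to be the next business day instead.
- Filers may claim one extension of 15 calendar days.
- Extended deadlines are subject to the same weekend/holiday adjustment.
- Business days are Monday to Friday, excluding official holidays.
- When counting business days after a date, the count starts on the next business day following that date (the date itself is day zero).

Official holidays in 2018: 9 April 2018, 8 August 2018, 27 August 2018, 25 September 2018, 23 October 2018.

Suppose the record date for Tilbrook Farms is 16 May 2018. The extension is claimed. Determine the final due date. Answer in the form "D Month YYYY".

Counting 5 business days after 16 May 2018 (skipping weekends and listed holidays) reaches 23 May 2018.
23 May 2018 is a Wednesday and not a listed holiday, so it stands.
Add the 15 calendar-day extension to 23 May 2018: 7 June 2018.
7 June 2018 falls on a Thursday, which is a business day, so no adjustment is needed.
Deadline: 7 June 2018.

7 June 2018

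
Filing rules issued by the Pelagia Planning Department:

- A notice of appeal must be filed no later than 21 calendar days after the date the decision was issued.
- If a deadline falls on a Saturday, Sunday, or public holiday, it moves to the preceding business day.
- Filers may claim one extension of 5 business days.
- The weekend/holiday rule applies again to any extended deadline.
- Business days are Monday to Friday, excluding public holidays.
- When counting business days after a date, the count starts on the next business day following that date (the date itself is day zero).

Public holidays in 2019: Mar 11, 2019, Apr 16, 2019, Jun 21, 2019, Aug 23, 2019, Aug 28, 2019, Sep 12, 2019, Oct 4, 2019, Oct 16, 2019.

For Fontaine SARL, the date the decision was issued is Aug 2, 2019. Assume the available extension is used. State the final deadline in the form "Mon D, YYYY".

From Aug 2, 2019, 21 calendar days later is Aug 23, 2019.
Because Aug 23, 2019 is a listed holiday, the deadline becomes Aug 22, 2019 (Thursday).
Counting 5 further business days from Aug 22, 2019 reaches Sep 2, 2019.
Sep 2, 2019 is a Monday and not a listed holiday, so it stands.
So the filing is due Sep 2, 2019.

Sep 2, 2019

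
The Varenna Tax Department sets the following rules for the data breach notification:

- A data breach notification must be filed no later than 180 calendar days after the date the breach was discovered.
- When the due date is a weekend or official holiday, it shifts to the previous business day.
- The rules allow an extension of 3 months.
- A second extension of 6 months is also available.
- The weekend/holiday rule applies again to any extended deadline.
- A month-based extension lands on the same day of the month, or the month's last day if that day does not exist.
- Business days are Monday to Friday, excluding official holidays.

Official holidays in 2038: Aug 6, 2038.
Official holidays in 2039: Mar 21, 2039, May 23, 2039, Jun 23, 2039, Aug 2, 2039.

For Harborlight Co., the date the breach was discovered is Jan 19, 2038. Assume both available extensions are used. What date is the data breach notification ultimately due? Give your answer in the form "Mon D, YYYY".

Adding 180 calendar days to Jan 19, 2038 gives Jul 18, 2038.
Jul 18, 2038 is a Sunday, so it moves to the preceding business day, Jul 16, 2038 (Friday).
Add 3 months to Jul 16, 2038: Oct 16, 2038.
Oct 16, 2038 falls on a Saturday. Rolling to the preceding business day gives Oct 15, 2038, a Friday.
Add 6 months to Oct 15, 2038: Apr 15, 2039.
Apr 15, 2039 falls on a Friday, which is a business day, so no adjustment is needed.
So the filing is due Apr 15, 2039.

Apr 15, 2039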